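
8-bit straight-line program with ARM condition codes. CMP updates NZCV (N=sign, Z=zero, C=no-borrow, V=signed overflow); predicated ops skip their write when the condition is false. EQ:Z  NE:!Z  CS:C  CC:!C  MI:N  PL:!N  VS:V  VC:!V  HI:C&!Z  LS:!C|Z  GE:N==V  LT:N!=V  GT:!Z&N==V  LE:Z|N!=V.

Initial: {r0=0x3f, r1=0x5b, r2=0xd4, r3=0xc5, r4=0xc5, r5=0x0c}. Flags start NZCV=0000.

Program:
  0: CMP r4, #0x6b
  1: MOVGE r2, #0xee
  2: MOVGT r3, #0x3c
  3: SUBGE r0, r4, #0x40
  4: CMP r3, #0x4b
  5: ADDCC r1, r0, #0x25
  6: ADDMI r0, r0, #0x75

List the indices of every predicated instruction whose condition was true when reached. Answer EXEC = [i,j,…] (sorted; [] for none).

0: ✓ CMP  NZCV=0011
1: · MOVGE
2: · MOVGT
3: · SUBGE
4: ✓ CMP  NZCV=0011
5: · ADDCC
6: · ADDMI

EXEC = []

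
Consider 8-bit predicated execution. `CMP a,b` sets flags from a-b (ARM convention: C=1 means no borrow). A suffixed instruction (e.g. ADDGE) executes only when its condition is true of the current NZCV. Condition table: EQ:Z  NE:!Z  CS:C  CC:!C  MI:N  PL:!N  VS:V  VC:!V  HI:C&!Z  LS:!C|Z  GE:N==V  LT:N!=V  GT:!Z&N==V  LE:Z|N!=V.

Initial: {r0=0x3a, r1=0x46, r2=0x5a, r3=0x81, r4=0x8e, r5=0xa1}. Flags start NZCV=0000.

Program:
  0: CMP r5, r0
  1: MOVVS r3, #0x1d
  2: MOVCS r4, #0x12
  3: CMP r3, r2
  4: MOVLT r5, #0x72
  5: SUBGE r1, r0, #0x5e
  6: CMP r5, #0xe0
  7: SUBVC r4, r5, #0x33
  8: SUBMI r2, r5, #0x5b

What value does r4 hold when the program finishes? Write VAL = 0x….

VAL = 0x12

[0] flags=0011 → (cmp)
[1] flags=0011 VS?T → r3=0x1d
[2] flags=0011 CS?T → r4=0x12
[3] flags=1000 → (cmp)
[4] flags=1000 LT?T → r5=0x72
[5] flags=1000 GE?F → skip
[6] flags=1001 → (cmp)
[7] flags=1001 VC?F → skip
[8] flags=1001 MI?T → r2=0x17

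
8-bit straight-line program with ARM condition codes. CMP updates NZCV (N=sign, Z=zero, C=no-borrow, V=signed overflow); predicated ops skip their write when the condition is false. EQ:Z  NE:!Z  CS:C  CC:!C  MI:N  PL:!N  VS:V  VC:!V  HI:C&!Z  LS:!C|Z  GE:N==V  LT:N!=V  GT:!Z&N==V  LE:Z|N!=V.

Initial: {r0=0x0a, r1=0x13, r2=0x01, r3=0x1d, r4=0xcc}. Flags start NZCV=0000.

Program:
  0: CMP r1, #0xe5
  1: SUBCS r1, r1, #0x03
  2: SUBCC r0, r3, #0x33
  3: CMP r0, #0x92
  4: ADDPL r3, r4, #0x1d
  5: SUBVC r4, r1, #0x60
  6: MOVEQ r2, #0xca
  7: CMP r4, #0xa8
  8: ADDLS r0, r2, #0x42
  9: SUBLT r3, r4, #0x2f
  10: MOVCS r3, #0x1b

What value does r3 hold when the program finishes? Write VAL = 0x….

0: ✓ CMP  NZCV=0000
1: · SUBCS
2: ✓ SUBCC  r0←0xea
3: ✓ CMP  NZCV=0010
4: ✓ ADDPL  r3←0xe9
5: ✓ SUBVC  r4←0xb3
6: · MOVEQ
7: ✓ CMP  NZCV=0010
8: · ADDLS
9: · SUBLT
10: ✓ MOVCS  r3←0x1b

VAL = 0x1b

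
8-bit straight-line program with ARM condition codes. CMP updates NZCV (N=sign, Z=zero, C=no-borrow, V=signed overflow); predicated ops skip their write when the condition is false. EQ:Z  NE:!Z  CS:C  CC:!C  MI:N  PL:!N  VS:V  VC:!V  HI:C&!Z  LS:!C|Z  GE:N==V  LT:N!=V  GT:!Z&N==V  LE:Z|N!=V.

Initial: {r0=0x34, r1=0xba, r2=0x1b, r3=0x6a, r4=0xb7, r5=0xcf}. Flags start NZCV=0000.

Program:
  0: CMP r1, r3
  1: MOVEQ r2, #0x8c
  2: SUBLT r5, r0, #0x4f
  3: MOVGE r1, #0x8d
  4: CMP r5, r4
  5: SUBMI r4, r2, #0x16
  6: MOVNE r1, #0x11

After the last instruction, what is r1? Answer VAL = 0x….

0: ✓ CMP  NZCV=0011
1: · MOVEQ
2: ✓ SUBLT  r5←0xe5
3: · MOVGE
4: ✓ CMP  NZCV=0010
5: · SUBMI
6: ✓ MOVNE  r1←0x11

VAL = 0x11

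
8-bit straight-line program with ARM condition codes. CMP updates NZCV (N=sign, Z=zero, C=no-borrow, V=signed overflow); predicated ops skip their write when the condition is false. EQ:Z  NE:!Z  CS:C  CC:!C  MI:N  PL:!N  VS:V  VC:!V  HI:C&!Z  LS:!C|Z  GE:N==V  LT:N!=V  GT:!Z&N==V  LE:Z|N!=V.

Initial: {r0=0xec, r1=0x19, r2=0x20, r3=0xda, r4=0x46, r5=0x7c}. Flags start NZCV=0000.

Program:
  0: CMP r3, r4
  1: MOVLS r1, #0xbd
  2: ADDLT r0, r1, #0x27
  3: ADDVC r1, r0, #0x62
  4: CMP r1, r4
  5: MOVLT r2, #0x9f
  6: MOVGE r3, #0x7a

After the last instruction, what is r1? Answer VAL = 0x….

VAL = 0xa2

0: ✓ CMP  NZCV=1010
1: · MOVLS
2: ✓ ADDLT  r0←0x40
3: ✓ ADDVC  r1←0xa2
4: ✓ CMP  NZCV=0011
5: ✓ MOVLT  r2←0x9f
6: · MOVGE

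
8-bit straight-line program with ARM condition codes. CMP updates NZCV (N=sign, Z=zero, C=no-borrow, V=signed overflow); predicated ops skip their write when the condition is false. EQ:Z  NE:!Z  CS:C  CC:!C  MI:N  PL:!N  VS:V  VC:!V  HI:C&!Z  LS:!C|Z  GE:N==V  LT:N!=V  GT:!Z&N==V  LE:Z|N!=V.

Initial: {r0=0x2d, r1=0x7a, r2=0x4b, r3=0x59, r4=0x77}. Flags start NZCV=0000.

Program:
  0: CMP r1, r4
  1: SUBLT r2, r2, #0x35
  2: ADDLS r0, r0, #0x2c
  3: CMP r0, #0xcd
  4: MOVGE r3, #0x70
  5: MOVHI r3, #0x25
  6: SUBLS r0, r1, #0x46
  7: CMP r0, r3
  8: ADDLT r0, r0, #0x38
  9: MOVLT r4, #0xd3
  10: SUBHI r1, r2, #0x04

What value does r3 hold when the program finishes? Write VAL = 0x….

0: ✓ CMP  NZCV=0010
1: · SUBLT
2: · ADDLS
3: ✓ CMP  NZCV=0000
4: ✓ MOVGE  r3←0x70
5: · MOVHI
6: ✓ SUBLS  r0←0x34
7: ✓ CMP  NZCV=1000
8: ✓ ADDLT  r0←0x6c
9: ✓ MOVLT  r4←0xd3
10: · SUBHI

VAL = 0x70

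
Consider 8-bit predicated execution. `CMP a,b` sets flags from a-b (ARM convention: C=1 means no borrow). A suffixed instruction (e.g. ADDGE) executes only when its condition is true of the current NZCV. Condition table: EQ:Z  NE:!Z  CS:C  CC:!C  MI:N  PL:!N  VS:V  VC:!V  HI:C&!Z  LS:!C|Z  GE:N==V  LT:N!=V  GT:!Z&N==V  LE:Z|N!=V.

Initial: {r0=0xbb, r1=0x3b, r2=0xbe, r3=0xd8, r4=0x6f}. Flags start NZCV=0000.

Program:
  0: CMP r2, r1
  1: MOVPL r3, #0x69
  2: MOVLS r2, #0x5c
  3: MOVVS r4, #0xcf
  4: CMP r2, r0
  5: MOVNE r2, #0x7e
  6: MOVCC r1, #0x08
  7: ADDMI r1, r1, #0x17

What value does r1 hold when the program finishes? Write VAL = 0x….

0: ✓ CMP  NZCV=1010
1: · MOVPL
2: · MOVLS
3: · MOVVS
4: ✓ CMP  NZCV=0010
5: ✓ MOVNE  r2←0x7e
6: · MOVCC
7: · ADDMI

VAL = 0x3b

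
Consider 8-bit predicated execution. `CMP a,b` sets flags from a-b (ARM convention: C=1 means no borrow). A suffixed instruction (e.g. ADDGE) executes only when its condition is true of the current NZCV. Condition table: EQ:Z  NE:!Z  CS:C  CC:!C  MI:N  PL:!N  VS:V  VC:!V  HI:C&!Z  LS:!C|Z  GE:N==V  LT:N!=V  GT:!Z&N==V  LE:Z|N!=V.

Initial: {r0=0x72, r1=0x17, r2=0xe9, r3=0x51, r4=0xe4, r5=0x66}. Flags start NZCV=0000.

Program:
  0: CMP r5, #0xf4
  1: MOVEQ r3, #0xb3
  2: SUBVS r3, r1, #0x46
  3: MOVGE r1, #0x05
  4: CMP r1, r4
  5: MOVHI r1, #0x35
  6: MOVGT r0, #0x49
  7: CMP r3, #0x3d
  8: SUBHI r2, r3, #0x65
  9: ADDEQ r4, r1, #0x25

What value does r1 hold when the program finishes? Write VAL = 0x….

0: ✓ CMP  NZCV=0000
1: · MOVEQ
2: · SUBVS
3: ✓ MOVGE  r1←0x05
4: ✓ CMP  NZCV=0000
5: · MOVHI
6: ✓ MOVGT  r0←0x49
7: ✓ CMP  NZCV=0010
8: ✓ SUBHI  r2←0xec
9: · ADDEQ

VAL = 0x05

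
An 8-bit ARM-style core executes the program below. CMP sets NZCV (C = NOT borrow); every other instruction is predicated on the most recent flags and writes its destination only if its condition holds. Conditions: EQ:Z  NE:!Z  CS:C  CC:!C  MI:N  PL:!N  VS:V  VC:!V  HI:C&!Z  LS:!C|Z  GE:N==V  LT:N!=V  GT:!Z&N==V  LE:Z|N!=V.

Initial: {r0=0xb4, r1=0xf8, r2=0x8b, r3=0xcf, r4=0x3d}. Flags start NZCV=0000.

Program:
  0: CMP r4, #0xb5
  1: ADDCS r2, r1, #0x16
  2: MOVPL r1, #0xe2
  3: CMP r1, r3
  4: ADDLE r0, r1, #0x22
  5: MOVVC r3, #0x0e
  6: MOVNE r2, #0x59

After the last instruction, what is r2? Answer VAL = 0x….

0: ✓ CMP  NZCV=1001
1: · ADDCS
2: · MOVPL
3: ✓ CMP  NZCV=0010
4: · ADDLE
5: ✓ MOVVC  r3←0x0e
6: ✓ MOVNE  r2←0x59

VAL = 0x59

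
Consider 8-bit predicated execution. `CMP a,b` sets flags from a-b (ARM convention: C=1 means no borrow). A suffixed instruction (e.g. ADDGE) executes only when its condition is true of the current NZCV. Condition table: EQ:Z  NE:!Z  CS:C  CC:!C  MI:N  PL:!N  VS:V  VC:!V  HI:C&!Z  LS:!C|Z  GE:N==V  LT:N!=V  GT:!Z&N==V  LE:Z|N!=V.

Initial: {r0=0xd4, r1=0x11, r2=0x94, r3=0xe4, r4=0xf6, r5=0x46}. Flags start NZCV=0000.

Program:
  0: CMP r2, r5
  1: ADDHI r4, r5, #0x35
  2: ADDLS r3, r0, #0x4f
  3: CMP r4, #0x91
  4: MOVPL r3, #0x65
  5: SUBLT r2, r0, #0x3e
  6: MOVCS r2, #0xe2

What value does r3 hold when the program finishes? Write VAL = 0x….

VAL = 0xe4

0: ✓ CMP  NZCV=0011
1: ✓ ADDHI  r4←0x7b
2: · ADDLS
3: ✓ CMP  NZCV=1001
4: · MOVPL
5: · SUBLT
6: · MOVCS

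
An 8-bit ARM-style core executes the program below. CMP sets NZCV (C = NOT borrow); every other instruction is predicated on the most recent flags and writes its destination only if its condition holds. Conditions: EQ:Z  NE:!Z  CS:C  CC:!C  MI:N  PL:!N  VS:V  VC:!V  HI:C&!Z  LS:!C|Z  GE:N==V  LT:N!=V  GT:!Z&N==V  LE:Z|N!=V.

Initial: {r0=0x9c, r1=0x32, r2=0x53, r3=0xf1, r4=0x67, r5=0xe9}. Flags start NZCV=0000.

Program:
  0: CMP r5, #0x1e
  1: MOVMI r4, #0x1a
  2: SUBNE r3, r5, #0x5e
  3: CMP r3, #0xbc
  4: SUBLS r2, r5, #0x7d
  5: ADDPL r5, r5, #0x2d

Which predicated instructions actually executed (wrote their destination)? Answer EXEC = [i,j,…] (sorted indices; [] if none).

EXEC = [1,2,4]

[0] flags=1010 → (cmp)
[1] flags=1010 MI?T → r4=0x1a
[2] flags=1010 NE?T → r3=0x8b
[3] flags=1000 → (cmp)
[4] flags=1000 LS?T → r2=0x6c
[5] flags=1000 PL?F → skip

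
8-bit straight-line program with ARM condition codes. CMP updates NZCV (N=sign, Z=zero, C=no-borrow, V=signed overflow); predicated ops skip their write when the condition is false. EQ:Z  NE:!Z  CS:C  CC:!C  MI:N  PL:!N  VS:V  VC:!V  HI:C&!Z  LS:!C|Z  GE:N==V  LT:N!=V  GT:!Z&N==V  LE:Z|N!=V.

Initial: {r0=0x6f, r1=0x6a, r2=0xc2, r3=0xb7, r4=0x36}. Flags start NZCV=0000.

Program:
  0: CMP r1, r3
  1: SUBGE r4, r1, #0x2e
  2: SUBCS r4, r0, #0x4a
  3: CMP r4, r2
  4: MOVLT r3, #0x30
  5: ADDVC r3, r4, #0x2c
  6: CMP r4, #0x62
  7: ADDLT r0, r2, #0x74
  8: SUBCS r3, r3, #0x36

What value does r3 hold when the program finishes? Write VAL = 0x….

VAL = 0x68

0: ✓ CMP  NZCV=1001
1: ✓ SUBGE  r4←0x3c
2: · SUBCS
3: ✓ CMP  NZCV=0000
4: · MOVLT
5: ✓ ADDVC  r3←0x68
6: ✓ CMP  NZCV=1000
7: ✓ ADDLT  r0←0x36
8: · SUBCS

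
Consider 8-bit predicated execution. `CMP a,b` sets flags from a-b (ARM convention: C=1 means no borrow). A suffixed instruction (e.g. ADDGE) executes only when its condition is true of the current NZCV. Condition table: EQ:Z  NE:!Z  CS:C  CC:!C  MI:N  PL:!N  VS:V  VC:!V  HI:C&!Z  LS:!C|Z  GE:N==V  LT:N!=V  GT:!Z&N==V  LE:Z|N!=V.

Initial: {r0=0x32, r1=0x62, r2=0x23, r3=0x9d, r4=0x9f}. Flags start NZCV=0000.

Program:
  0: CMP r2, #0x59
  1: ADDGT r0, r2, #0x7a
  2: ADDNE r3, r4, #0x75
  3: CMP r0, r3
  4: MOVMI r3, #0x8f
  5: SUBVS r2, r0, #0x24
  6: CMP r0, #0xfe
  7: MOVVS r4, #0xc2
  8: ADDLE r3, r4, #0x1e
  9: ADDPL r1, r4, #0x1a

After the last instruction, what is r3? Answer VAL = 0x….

[0] flags=1000 → (cmp)
[1] flags=1000 GT?F → skip
[2] flags=1000 NE?T → r3=0x14
[3] flags=0010 → (cmp)
[4] flags=0010 MI?F → skip
[5] flags=0010 VS?F → skip
[6] flags=0000 → (cmp)
[7] flags=0000 VS?F → skip
[8] flags=0000 LE?F → skip
[9] flags=0000 PL?T → r1=0xb9

VAL = 0x14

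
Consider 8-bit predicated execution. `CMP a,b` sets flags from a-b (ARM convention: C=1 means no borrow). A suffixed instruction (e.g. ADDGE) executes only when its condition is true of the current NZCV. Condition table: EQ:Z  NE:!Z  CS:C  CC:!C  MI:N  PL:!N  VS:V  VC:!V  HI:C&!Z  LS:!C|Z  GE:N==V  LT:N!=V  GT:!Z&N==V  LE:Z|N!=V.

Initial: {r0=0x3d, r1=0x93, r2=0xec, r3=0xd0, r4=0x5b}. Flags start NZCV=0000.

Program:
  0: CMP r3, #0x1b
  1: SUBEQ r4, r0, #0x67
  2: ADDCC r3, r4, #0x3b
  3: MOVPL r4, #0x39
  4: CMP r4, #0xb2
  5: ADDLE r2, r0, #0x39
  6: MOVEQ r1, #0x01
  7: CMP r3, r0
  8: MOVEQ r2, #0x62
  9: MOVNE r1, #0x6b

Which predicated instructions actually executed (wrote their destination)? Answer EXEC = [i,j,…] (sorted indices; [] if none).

0: ✓ CMP  NZCV=1010
1: · SUBEQ
2: · ADDCC
3: · MOVPL
4: ✓ CMP  NZCV=1001
5: · ADDLE
6: · MOVEQ
7: ✓ CMP  NZCV=1010
8: · MOVEQ
9: ✓ MOVNE  r1←0x6b

EXEC = [9]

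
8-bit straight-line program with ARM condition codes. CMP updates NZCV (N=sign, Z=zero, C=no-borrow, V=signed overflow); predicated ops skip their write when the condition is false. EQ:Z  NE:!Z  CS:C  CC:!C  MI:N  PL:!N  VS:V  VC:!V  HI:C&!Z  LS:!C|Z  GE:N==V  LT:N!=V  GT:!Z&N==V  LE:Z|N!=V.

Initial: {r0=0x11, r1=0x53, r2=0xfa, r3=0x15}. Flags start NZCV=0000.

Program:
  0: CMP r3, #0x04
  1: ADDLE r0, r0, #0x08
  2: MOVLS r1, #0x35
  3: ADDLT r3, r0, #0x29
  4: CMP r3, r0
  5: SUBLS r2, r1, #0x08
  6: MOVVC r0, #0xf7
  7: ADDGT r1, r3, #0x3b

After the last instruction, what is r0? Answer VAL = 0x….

VAL = 0xf7

0: ✓ CMP  NZCV=0010
1: · ADDLE
2: · MOVLS
3: · ADDLT
4: ✓ CMP  NZCV=0010
5: · SUBLS
6: ✓ MOVVC  r0←0xf7
7: ✓ ADDGT  r1←0x50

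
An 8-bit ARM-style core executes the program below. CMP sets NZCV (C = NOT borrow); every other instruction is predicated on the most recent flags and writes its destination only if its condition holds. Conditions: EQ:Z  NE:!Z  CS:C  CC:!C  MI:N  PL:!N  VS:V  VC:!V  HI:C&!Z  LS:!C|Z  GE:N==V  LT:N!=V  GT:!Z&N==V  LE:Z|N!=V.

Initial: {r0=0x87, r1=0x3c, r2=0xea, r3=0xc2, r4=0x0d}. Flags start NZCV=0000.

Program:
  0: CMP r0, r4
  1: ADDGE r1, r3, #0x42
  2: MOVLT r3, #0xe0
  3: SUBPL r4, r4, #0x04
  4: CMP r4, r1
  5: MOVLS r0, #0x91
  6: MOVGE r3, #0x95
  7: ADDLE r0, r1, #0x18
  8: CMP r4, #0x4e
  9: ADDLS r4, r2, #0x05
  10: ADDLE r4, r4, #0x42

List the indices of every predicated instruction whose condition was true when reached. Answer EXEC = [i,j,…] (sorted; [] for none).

[0] flags=0011 → (cmp)
[1] flags=0011 GE?F → skip
[2] flags=0011 LT?T → r3=0xe0
[3] flags=0011 PL?T → r4=0x09
[4] flags=1000 → (cmp)
[5] flags=1000 LS?T → r0=0x91
[6] flags=1000 GE?F → skip
[7] flags=1000 LE?T → r0=0x54
[8] flags=1000 → (cmp)
[9] flags=1000 LS?T → r4=0xef
[10] flags=1000 LE?T → r4=0x31

EXEC = [2,3,5,7,9,10]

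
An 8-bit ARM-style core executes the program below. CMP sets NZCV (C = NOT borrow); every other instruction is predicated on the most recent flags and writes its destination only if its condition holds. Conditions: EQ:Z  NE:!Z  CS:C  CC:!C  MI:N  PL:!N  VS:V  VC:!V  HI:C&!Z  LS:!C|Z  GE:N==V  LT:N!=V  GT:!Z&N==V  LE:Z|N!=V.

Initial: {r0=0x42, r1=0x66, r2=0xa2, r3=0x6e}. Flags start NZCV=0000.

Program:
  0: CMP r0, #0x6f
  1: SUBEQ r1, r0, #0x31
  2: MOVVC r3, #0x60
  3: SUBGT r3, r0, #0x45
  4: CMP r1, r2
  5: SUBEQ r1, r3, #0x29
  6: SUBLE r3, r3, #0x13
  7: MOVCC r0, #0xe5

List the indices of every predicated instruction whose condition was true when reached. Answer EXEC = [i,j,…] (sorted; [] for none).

EXEC = [2,7]

0: ✓ CMP  NZCV=1000
1: · SUBEQ
2: ✓ MOVVC  r3←0x60
3: · SUBGT
4: ✓ CMP  NZCV=1001
5: · SUBEQ
6: · SUBLE
7: ✓ MOVCC  r0←0xe5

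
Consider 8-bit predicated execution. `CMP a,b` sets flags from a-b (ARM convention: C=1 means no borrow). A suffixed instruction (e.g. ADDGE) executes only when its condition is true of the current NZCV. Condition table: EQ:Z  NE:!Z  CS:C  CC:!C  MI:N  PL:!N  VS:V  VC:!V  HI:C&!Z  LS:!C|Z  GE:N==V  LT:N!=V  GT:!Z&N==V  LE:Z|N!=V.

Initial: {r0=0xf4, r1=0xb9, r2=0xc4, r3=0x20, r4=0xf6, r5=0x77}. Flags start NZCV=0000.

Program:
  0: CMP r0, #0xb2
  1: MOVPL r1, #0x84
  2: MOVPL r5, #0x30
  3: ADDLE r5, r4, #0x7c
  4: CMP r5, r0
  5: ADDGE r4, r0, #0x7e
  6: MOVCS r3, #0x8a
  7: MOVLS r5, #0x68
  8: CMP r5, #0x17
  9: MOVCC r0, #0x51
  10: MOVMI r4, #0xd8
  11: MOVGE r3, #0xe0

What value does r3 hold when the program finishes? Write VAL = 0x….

VAL = 0xe0

[0] flags=0010 → (cmp)
[1] flags=0010 PL?T → r1=0x84
[2] flags=0010 PL?T → r5=0x30
[3] flags=0010 LE?F → skip
[4] flags=0000 → (cmp)
[5] flags=0000 GE?T → r4=0x72
[6] flags=0000 CS?F → skip
[7] flags=0000 LS?T → r5=0x68
[8] flags=0010 → (cmp)
[9] flags=0010 CC?F → skip
[10] flags=0010 MI?F → skip
[11] flags=0010 GE?T → r3=0xe0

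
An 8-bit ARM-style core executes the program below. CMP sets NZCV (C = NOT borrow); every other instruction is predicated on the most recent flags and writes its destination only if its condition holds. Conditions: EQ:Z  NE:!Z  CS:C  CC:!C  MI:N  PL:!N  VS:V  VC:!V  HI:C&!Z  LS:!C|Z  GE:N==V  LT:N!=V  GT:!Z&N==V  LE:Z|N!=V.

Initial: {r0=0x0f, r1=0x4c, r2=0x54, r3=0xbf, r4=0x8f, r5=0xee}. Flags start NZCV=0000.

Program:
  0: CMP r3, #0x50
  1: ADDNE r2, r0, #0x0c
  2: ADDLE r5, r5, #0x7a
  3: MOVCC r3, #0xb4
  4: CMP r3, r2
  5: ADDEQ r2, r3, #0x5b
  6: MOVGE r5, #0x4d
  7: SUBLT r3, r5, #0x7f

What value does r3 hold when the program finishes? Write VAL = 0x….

VAL = 0xe9

[0] flags=0011 → (cmp)
[1] flags=0011 NE?T → r2=0x1b
[2] flags=0011 LE?T → r5=0x68
[3] flags=0011 CC?F → skip
[4] flags=1010 → (cmp)
[5] flags=1010 EQ?F → skip
[6] flags=1010 GE?F → skip
[7] flags=1010 LT?T → r3=0xe9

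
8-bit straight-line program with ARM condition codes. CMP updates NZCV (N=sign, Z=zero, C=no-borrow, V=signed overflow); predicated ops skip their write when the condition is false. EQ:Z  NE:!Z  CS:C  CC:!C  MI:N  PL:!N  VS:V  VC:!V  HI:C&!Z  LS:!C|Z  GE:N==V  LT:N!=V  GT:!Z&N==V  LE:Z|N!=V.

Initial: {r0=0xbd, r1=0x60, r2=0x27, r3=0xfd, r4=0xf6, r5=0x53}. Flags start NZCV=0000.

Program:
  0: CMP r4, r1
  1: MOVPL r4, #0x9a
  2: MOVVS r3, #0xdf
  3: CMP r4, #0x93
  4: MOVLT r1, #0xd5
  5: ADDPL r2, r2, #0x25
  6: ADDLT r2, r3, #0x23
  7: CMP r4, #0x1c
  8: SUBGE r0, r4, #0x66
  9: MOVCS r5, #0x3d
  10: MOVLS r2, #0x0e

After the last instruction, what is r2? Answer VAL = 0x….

0: ✓ CMP  NZCV=1010
1: · MOVPL
2: · MOVVS
3: ✓ CMP  NZCV=0010
4: · MOVLT
5: ✓ ADDPL  r2←0x4c
6: · ADDLT
7: ✓ CMP  NZCV=1010
8: · SUBGE
9: ✓ MOVCS  r5←0x3d
10: · MOVLS

VAL = 0x4c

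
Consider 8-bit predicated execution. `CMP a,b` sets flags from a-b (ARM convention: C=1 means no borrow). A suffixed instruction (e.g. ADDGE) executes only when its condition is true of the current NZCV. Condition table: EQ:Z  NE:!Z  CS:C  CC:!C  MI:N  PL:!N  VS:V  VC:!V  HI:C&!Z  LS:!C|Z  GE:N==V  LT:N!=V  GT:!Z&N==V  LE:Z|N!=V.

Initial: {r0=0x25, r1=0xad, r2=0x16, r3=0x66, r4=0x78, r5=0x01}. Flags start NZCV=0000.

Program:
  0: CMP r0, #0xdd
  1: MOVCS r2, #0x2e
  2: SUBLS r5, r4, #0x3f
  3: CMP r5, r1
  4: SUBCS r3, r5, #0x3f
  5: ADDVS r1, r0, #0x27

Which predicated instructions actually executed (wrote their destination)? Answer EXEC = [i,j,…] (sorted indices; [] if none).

EXEC = [2,5]

[0] flags=0000 → (cmp)
[1] flags=0000 CS?F → skip
[2] flags=0000 LS?T → r5=0x39
[3] flags=1001 → (cmp)
[4] flags=1001 CS?F → skip
[5] flags=1001 VS?T → r1=0x4c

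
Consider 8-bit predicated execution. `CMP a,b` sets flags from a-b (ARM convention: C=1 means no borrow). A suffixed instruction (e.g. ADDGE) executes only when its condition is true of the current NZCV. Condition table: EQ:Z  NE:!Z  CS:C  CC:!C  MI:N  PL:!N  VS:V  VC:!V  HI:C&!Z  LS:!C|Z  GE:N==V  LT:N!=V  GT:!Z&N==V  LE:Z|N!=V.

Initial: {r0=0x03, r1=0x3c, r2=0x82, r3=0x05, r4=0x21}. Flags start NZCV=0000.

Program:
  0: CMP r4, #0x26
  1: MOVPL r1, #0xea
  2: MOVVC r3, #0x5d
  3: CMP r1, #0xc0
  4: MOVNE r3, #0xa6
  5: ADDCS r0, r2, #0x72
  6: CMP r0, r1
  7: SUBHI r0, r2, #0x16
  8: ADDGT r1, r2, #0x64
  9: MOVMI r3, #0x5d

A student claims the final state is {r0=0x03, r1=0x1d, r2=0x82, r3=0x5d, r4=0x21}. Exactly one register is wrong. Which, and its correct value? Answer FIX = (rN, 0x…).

FIX = (r1, 0x3c)

[0] flags=1000 → (cmp)
[1] flags=1000 PL?F → skip
[2] flags=1000 VC?T → r3=0x5d
[3] flags=0000 → (cmp)
[4] flags=0000 NE?T → r3=0xa6
[5] flags=0000 CS?F → skip
[6] flags=1000 → (cmp)
[7] flags=1000 HI?F → skip
[8] flags=1000 GT?F → skip
[9] flags=1000 MI?T → r3=0x5d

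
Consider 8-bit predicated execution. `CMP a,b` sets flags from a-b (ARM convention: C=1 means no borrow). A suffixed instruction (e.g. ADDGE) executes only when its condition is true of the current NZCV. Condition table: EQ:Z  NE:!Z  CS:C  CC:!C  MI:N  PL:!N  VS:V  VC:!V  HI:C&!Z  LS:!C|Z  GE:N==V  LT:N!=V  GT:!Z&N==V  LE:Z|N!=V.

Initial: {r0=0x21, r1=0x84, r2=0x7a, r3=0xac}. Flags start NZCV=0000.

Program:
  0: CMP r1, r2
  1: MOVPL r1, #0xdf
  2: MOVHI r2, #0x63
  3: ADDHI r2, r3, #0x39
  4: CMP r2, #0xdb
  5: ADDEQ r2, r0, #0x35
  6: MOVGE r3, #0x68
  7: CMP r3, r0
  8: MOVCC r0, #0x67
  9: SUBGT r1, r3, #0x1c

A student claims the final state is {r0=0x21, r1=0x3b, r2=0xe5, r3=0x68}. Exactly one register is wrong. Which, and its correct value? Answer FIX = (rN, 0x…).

0: ✓ CMP  NZCV=0011
1: ✓ MOVPL  r1←0xdf
2: ✓ MOVHI  r2←0x63
3: ✓ ADDHI  r2←0xe5
4: ✓ CMP  NZCV=0010
5: · ADDEQ
6: ✓ MOVGE  r3←0x68
7: ✓ CMP  NZCV=0010
8: · MOVCC
9: ✓ SUBGT  r1←0x4c

FIX = (r1, 0x4c)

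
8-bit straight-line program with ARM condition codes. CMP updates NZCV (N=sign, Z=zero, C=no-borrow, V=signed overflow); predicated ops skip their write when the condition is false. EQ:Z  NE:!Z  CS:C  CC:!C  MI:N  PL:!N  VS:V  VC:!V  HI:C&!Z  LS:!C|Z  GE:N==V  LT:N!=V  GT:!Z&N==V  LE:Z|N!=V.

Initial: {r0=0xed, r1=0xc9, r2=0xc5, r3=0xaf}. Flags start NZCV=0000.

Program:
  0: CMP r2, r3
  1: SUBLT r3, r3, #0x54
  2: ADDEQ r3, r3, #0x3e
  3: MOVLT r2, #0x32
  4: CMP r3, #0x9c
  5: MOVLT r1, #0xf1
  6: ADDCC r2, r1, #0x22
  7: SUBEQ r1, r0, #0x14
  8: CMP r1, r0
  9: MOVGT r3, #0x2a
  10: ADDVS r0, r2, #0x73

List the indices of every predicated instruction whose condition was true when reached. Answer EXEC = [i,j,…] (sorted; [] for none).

0: ✓ CMP  NZCV=0010
1: · SUBLT
2: · ADDEQ
3: · MOVLT
4: ✓ CMP  NZCV=0010
5: · MOVLT
6: · ADDCC
7: · SUBEQ
8: ✓ CMP  NZCV=1000
9: · MOVGT
10: · ADDVS

EXEC = []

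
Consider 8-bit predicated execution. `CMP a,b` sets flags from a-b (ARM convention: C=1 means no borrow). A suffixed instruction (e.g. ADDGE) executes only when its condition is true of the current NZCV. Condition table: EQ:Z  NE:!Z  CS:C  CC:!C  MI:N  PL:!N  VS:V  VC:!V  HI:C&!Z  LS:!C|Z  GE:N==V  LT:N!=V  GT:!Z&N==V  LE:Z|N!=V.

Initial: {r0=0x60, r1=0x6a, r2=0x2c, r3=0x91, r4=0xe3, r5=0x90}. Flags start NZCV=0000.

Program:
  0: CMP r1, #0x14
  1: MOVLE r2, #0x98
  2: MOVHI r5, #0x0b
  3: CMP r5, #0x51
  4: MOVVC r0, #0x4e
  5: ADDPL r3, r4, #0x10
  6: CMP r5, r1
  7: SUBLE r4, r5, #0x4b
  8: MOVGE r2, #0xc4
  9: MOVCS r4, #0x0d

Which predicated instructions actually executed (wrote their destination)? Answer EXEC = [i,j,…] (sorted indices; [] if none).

0: ✓ CMP  NZCV=0010
1: · MOVLE
2: ✓ MOVHI  r5←0x0b
3: ✓ CMP  NZCV=1000
4: ✓ MOVVC  r0←0x4e
5: · ADDPL
6: ✓ CMP  NZCV=1000
7: ✓ SUBLE  r4←0xc0
8: · MOVGE
9: · MOVCS

EXEC = [2,4,7]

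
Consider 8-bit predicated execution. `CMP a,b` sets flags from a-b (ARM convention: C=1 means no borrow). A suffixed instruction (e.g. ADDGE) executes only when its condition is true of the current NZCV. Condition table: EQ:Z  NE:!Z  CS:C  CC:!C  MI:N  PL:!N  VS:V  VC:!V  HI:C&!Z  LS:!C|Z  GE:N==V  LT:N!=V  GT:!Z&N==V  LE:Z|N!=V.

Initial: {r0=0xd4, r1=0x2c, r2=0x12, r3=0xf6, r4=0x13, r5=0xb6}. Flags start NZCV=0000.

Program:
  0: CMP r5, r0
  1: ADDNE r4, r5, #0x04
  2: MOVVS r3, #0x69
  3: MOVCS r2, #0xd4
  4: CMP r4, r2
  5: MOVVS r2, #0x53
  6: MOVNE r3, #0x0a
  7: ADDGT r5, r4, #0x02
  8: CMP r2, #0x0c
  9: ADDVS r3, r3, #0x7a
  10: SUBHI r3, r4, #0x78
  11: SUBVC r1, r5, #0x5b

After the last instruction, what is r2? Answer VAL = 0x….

VAL = 0x12

0: ✓ CMP  NZCV=1000
1: ✓ ADDNE  r4←0xba
2: · MOVVS
3: · MOVCS
4: ✓ CMP  NZCV=1010
5: · MOVVS
6: ✓ MOVNE  r3←0x0a
7: · ADDGT
8: ✓ CMP  NZCV=0010
9: · ADDVS
10: ✓ SUBHI  r3←0x42
11: ✓ SUBVC  r1←0x5b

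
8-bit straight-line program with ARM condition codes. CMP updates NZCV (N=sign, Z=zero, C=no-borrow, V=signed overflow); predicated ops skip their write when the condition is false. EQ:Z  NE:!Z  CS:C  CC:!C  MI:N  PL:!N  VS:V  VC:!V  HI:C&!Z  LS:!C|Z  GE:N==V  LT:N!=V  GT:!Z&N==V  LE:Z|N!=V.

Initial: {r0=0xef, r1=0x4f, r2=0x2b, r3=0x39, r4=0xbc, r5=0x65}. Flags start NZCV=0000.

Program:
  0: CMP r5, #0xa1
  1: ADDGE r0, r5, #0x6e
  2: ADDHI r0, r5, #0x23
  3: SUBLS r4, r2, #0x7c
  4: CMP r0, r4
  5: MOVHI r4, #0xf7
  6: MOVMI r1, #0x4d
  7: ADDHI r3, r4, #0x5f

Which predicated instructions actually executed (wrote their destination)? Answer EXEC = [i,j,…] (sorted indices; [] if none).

EXEC = [1,3,5,7]

[0] flags=1001 → (cmp)
[1] flags=1001 GE?T → r0=0xd3
[2] flags=1001 HI?F → skip
[3] flags=1001 LS?T → r4=0xaf
[4] flags=0010 → (cmp)
[5] flags=0010 HI?T → r4=0xf7
[6] flags=0010 MI?F → skip
[7] flags=0010 HI?T → r3=0x56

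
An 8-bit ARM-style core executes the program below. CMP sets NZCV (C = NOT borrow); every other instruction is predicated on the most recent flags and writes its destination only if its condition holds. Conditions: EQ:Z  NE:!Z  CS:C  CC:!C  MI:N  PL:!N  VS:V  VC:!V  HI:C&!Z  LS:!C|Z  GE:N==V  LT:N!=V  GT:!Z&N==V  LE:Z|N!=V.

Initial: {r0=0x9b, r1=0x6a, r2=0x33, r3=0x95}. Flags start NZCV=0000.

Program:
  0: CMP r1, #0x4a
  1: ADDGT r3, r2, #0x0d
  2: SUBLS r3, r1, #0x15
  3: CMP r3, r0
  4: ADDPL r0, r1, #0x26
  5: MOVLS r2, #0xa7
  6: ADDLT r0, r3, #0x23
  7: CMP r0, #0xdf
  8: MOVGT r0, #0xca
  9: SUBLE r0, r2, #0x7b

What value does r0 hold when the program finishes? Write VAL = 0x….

VAL = 0x2c

[0] flags=0010 → (cmp)
[1] flags=0010 GT?T → r3=0x40
[2] flags=0010 LS?F → skip
[3] flags=1001 → (cmp)
[4] flags=1001 PL?F → skip
[5] flags=1001 LS?T → r2=0xa7
[6] flags=1001 LT?F → skip
[7] flags=1000 → (cmp)
[8] flags=1000 GT?F → skip
[9] flags=1000 LE?T → r0=0x2c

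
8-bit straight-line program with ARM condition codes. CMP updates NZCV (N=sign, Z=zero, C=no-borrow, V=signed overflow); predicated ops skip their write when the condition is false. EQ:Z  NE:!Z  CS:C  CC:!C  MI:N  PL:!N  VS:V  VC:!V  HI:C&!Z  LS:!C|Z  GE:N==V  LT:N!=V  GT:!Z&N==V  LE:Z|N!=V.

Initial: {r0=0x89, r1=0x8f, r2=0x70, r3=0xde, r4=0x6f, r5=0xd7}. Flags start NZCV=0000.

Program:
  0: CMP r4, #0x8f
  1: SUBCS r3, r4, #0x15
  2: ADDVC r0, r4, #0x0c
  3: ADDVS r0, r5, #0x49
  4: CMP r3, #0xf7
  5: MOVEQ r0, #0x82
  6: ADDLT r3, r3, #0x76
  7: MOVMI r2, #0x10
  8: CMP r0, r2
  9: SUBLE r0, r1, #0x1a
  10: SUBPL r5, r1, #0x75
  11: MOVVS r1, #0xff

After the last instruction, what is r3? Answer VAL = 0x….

VAL = 0x54

[0] flags=1001 → (cmp)
[1] flags=1001 CS?F → skip
[2] flags=1001 VC?F → skip
[3] flags=1001 VS?T → r0=0x20
[4] flags=1000 → (cmp)
[5] flags=1000 EQ?F → skip
[6] flags=1000 LT?T → r3=0x54
[7] flags=1000 MI?T → r2=0x10
[8] flags=0010 → (cmp)
[9] flags=0010 LE?F → skip
[10] flags=0010 PL?T → r5=0x1a
[11] flags=0010 VS?F → skip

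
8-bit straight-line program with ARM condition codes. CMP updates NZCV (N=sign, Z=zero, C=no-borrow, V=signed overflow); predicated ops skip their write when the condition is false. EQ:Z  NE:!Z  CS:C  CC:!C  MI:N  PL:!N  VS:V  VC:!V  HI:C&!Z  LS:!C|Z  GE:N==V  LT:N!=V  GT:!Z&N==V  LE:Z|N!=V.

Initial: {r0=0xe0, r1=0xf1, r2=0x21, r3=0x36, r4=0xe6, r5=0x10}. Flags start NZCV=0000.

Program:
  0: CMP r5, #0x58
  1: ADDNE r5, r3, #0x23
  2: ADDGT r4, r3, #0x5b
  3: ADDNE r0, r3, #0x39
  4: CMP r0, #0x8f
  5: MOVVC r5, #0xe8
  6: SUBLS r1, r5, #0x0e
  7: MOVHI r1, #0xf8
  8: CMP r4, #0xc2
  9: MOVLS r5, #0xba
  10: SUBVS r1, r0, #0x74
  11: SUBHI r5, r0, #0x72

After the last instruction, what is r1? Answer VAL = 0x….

0: ✓ CMP  NZCV=1000
1: ✓ ADDNE  r5←0x59
2: · ADDGT
3: ✓ ADDNE  r0←0x6f
4: ✓ CMP  NZCV=1001
5: · MOVVC
6: ✓ SUBLS  r1←0x4b
7: · MOVHI
8: ✓ CMP  NZCV=0010
9: · MOVLS
10: · SUBVS
11: ✓ SUBHI  r5←0xfd

VAL = 0x4b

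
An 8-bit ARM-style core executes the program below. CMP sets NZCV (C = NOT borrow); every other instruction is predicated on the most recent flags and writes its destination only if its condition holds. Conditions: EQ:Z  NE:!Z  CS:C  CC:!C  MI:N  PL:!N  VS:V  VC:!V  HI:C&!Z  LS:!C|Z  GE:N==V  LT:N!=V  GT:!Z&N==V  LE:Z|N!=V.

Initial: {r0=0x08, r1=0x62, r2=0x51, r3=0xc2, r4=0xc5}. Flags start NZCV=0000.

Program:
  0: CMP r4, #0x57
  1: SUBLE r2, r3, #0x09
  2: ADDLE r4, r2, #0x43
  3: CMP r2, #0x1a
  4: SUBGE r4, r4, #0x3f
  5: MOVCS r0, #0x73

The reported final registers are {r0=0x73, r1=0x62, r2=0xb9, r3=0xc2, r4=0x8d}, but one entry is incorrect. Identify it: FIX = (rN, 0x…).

[0] flags=0011 → (cmp)
[1] flags=0011 LE?T → r2=0xb9
[2] flags=0011 LE?T → r4=0xfc
[3] flags=1010 → (cmp)
[4] flags=1010 GE?F → skip
[5] flags=1010 CS?T → r0=0x73

FIX = (r4, 0xfc)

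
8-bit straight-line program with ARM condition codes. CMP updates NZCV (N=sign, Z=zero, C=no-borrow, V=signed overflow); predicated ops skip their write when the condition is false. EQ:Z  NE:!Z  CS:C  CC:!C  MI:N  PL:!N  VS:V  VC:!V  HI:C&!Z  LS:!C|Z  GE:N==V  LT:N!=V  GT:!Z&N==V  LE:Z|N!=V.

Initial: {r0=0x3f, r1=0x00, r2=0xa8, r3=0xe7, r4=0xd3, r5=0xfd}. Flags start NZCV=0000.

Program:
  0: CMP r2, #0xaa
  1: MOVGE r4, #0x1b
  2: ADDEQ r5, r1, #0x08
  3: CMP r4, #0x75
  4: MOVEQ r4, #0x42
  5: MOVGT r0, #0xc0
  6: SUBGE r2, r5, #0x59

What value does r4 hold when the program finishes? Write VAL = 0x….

VAL = 0xd3

0: ✓ CMP  NZCV=1000
1: · MOVGE
2: · ADDEQ
3: ✓ CMP  NZCV=0011
4: · MOVEQ
5: · MOVGT
6: · SUBGE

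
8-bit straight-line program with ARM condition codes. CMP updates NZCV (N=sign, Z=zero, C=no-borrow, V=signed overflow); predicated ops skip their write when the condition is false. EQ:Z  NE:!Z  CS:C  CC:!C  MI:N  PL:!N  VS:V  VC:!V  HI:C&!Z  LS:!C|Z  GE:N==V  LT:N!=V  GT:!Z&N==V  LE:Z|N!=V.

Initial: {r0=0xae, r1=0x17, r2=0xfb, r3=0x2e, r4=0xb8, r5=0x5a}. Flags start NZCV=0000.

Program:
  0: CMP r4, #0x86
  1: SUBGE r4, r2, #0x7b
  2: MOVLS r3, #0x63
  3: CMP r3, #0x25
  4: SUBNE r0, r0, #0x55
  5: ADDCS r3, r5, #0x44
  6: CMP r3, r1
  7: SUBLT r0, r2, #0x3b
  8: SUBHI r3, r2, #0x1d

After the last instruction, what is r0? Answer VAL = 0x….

[0] flags=0010 → (cmp)
[1] flags=0010 GE?T → r4=0x80
[2] flags=0010 LS?F → skip
[3] flags=0010 → (cmp)
[4] flags=0010 NE?T → r0=0x59
[5] flags=0010 CS?T → r3=0x9e
[6] flags=1010 → (cmp)
[7] flags=1010 LT?T → r0=0xc0
[8] flags=1010 HI?T → r3=0xde

VAL = 0xc0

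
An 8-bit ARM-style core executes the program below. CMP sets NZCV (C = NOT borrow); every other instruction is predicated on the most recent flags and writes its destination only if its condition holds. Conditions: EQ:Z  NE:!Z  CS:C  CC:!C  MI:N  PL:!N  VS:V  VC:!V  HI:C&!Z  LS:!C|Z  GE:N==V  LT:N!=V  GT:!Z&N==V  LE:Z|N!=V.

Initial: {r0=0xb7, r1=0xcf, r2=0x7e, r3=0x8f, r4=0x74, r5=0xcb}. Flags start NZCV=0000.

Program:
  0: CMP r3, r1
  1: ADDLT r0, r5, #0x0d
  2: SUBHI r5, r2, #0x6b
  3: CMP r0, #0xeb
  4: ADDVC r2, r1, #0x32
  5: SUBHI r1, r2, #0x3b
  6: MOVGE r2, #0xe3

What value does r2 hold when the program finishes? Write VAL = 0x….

VAL = 0x01

0: ✓ CMP  NZCV=1000
1: ✓ ADDLT  r0←0xd8
2: · SUBHI
3: ✓ CMP  NZCV=1000
4: ✓ ADDVC  r2←0x01
5: · SUBHI
6: · MOVGE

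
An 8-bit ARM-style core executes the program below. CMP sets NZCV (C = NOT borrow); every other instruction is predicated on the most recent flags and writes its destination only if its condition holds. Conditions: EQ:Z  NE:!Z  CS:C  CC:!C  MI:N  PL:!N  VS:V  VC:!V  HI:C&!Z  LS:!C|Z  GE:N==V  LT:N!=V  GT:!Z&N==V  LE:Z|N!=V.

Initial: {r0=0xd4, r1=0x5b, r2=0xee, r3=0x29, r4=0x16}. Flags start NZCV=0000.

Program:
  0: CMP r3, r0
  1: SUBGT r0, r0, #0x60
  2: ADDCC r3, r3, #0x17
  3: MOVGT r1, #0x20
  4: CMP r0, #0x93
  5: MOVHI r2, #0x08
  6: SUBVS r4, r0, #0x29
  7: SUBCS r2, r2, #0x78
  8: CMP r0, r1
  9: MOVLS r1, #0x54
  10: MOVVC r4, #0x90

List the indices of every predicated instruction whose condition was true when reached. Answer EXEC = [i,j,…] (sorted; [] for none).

EXEC = [1,2,3,6,10]

0: ✓ CMP  NZCV=0000
1: ✓ SUBGT  r0←0x74
2: ✓ ADDCC  r3←0x40
3: ✓ MOVGT  r1←0x20
4: ✓ CMP  NZCV=1001
5: · MOVHI
6: ✓ SUBVS  r4←0x4b
7: · SUBCS
8: ✓ CMP  NZCV=0010
9: · MOVLS
10: ✓ MOVVC  r4←0x90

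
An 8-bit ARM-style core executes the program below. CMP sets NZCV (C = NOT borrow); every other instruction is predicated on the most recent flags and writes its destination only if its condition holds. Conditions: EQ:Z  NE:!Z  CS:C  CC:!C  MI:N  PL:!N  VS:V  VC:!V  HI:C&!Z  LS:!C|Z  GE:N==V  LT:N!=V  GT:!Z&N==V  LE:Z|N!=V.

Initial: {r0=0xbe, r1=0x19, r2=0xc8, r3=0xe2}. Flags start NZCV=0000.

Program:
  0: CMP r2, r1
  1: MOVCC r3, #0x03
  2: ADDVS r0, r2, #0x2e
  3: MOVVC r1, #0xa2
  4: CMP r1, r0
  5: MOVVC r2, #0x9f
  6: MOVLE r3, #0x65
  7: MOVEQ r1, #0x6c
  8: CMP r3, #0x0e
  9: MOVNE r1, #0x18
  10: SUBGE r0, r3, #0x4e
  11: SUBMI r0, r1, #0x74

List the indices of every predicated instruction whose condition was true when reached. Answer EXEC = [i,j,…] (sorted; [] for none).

0: ✓ CMP  NZCV=1010
1: · MOVCC
2: · ADDVS
3: ✓ MOVVC  r1←0xa2
4: ✓ CMP  NZCV=1000
5: ✓ MOVVC  r2←0x9f
6: ✓ MOVLE  r3←0x65
7: · MOVEQ
8: ✓ CMP  NZCV=0010
9: ✓ MOVNE  r1←0x18
10: ✓ SUBGE  r0←0x17
11: · SUBMI

EXEC = [3,5,6,9,10]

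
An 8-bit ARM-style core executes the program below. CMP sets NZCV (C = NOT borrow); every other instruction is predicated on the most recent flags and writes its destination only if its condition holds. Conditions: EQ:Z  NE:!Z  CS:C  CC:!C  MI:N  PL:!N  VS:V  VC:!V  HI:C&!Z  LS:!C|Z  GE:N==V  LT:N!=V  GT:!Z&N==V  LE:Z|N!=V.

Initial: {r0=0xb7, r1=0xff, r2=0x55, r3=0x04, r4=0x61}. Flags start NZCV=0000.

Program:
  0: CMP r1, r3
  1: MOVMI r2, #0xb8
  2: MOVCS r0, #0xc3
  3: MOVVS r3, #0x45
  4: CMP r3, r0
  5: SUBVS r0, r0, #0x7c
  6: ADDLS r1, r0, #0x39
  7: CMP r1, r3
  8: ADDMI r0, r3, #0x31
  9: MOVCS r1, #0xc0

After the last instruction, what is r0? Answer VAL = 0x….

VAL = 0x35

0: ✓ CMP  NZCV=1010
1: ✓ MOVMI  r2←0xb8
2: ✓ MOVCS  r0←0xc3
3: · MOVVS
4: ✓ CMP  NZCV=0000
5: · SUBVS
6: ✓ ADDLS  r1←0xfc
7: ✓ CMP  NZCV=1010
8: ✓ ADDMI  r0←0x35
9: ✓ MOVCS  r1←0xc0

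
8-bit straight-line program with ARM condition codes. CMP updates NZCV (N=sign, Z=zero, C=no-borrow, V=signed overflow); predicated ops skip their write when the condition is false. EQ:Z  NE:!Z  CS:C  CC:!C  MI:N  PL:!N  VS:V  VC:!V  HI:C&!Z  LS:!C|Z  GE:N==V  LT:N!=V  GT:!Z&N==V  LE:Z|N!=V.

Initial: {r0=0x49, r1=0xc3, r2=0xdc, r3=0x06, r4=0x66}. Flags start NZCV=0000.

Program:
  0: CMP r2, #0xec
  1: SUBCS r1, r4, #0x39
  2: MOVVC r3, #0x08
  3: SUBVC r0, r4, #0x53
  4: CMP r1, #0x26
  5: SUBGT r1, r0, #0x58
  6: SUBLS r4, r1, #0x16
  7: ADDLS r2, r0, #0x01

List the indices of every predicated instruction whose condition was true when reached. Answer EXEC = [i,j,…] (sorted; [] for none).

[0] flags=1000 → (cmp)
[1] flags=1000 CS?F → skip
[2] flags=1000 VC?T → r3=0x08
[3] flags=1000 VC?T → r0=0x13
[4] flags=1010 → (cmp)
[5] flags=1010 GT?F → skip
[6] flags=1010 LS?F → skip
[7] flags=1010 LS?F → skip

EXEC = [2,3]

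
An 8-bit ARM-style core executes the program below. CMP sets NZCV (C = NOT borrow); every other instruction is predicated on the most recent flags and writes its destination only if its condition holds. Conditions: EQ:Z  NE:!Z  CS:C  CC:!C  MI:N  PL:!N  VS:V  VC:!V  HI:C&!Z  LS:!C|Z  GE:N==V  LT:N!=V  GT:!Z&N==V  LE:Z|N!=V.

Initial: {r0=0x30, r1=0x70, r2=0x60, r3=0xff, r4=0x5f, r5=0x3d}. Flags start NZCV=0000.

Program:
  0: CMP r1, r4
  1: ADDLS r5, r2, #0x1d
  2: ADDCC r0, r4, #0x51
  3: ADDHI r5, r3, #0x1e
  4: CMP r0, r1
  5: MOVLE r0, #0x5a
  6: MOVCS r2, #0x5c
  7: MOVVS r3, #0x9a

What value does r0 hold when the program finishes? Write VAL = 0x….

VAL = 0x5a

0: ✓ CMP  NZCV=0010
1: · ADDLS
2: · ADDCC
3: ✓ ADDHI  r5←0x1d
4: ✓ CMP  NZCV=1000
5: ✓ MOVLE  r0←0x5a
6: · MOVCS
7: · MOVVS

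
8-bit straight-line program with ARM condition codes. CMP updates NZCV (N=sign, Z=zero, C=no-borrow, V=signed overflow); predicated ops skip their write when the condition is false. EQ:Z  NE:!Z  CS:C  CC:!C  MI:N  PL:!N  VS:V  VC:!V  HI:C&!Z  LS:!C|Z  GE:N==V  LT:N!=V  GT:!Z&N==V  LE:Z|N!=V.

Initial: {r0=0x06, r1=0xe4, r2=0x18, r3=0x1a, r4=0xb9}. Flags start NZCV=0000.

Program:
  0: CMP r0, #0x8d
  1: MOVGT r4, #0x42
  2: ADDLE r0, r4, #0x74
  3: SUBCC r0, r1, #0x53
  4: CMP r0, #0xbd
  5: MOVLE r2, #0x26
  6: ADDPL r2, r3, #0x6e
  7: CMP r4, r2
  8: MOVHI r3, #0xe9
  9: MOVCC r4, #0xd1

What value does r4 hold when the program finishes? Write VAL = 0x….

0: ✓ CMP  NZCV=0000
1: ✓ MOVGT  r4←0x42
2: · ADDLE
3: ✓ SUBCC  r0←0x91
4: ✓ CMP  NZCV=1000
5: ✓ MOVLE  r2←0x26
6: · ADDPL
7: ✓ CMP  NZCV=0010
8: ✓ MOVHI  r3←0xe9
9: · MOVCC

VAL = 0x42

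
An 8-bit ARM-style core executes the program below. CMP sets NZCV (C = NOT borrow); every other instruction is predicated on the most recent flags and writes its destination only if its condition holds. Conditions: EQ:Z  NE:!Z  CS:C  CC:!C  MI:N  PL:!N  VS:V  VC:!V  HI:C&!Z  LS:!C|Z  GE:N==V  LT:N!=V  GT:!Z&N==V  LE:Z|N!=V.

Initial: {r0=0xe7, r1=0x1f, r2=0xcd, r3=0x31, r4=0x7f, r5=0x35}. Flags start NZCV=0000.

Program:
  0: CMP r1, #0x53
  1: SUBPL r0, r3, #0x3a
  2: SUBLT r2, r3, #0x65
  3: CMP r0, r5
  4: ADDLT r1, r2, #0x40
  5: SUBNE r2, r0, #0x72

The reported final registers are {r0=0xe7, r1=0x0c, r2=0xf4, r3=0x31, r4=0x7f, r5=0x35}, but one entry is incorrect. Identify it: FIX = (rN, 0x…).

0: ✓ CMP  NZCV=1000
1: · SUBPL
2: ✓ SUBLT  r2←0xcc
3: ✓ CMP  NZCV=1010
4: ✓ ADDLT  r1←0x0c
5: ✓ SUBNE  r2←0x75

FIX = (r2, 0x75)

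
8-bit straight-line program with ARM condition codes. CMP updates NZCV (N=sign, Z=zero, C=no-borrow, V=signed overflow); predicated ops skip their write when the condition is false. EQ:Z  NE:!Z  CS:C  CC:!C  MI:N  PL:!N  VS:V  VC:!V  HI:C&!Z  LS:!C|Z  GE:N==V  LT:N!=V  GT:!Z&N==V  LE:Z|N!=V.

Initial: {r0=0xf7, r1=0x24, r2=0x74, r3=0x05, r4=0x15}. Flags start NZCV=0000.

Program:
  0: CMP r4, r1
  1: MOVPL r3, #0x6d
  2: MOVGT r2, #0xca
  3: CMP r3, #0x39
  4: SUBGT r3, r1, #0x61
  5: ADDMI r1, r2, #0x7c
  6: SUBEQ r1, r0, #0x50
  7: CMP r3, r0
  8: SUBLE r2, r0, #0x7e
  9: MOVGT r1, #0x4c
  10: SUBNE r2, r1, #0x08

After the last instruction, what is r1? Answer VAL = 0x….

VAL = 0x4c

0: ✓ CMP  NZCV=1000
1: · MOVPL
2: · MOVGT
3: ✓ CMP  NZCV=1000
4: · SUBGT
5: ✓ ADDMI  r1←0xf0
6: · SUBEQ
7: ✓ CMP  NZCV=0000
8: · SUBLE
9: ✓ MOVGT  r1←0x4c
10: ✓ SUBNE  r2←0x44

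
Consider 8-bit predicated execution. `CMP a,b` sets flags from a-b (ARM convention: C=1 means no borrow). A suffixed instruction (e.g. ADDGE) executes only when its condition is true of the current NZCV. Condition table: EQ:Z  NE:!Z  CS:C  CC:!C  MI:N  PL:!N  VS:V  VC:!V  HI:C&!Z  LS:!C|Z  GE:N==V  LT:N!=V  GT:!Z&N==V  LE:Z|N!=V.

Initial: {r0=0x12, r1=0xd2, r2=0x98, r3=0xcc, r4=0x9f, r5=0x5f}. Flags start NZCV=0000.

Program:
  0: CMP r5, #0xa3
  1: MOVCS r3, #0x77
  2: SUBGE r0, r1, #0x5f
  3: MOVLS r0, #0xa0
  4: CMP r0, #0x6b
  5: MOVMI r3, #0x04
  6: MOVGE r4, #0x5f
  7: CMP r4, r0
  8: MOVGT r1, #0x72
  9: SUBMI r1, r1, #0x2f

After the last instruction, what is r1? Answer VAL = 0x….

[0] flags=1001 → (cmp)
[1] flags=1001 CS?F → skip
[2] flags=1001 GE?T → r0=0x73
[3] flags=1001 LS?T → r0=0xa0
[4] flags=0011 → (cmp)
[5] flags=0011 MI?F → skip
[6] flags=0011 GE?F → skip
[7] flags=1000 → (cmp)
[8] flags=1000 GT?F → skip
[9] flags=1000 MI?T → r1=0xa3

VAL = 0xa3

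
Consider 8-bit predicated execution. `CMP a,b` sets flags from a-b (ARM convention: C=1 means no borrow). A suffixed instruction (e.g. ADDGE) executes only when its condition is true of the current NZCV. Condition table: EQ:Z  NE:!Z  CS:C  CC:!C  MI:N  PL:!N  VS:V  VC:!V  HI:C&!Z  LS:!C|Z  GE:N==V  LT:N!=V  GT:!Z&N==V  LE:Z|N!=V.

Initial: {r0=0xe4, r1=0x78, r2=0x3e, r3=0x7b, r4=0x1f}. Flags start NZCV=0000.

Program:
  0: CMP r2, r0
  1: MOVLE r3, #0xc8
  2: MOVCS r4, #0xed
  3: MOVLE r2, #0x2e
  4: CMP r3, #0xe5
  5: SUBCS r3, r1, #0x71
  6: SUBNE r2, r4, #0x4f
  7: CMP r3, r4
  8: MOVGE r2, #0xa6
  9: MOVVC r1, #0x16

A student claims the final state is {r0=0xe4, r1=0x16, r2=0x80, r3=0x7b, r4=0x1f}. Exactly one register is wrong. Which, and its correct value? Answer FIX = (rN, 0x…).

FIX = (r2, 0xa6)

[0] flags=0000 → (cmp)
[1] flags=0000 LE?F → skip
[2] flags=0000 CS?F → skip
[3] flags=0000 LE?F → skip
[4] flags=1001 → (cmp)
[5] flags=1001 CS?F → skip
[6] flags=1001 NE?T → r2=0xd0
[7] flags=0010 → (cmp)
[8] flags=0010 GE?T → r2=0xa6
[9] flags=0010 VC?T → r1=0x16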